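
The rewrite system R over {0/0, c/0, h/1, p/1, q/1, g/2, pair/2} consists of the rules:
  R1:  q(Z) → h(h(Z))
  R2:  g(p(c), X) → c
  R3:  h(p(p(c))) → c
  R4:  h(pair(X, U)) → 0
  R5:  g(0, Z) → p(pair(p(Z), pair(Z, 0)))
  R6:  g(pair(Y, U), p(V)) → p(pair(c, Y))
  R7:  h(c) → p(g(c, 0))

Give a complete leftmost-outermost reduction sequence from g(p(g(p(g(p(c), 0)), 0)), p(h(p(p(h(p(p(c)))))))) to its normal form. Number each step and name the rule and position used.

c

1. g(p(g(p(g(p(c), 0)), 0)), p(h(p(p(h(p(p(c))))))))  →  g(p(g(p(c), 0)), p(h(p(p(h(p(p(c))))))))   [R2 at 1.1.1.1]
2. g(p(g(p(c), 0)), p(h(p(p(h(p(p(c))))))))  →  g(p(c), p(h(p(p(h(p(p(c))))))))   [R2 at 1.1]
3. g(p(c), p(h(p(p(h(p(p(c))))))))  →  c   [R2 at ε]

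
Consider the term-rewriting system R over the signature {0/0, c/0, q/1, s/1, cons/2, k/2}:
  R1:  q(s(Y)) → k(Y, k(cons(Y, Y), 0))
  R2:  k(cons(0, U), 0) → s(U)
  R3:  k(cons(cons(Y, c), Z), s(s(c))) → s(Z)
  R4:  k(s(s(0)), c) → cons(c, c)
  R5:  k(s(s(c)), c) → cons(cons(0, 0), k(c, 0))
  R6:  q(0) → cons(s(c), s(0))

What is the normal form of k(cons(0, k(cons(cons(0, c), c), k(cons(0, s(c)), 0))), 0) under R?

1. k(cons(0, k(cons(cons(0, c), c), k(cons(0, s(c)), 0))), 0)  →  s(k(cons(cons(0, c), c), k(cons(0, s(c)), 0)))   [R2 at ε]
2. s(k(cons(cons(0, c), c), k(cons(0, s(c)), 0)))  →  s(k(cons(cons(0, c), c), s(s(c))))   [R2 at 1.2]
3. s(k(cons(cons(0, c), c), s(s(c))))  →  s(s(c))   [R3 at 1]

s(s(c))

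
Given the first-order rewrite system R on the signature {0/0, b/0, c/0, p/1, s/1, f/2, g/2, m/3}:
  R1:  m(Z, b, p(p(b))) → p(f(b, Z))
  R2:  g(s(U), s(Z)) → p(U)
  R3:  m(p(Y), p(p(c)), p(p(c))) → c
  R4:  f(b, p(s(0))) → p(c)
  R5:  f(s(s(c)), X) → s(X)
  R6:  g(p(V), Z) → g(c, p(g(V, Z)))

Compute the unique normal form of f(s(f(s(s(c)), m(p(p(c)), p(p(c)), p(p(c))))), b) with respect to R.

1. f(s(f(s(s(c)), m(p(p(c)), p(p(c)), p(p(c))))), b)  →  f(s(s(m(p(p(c)), p(p(c)), p(p(c))))), b)   [R5 at 1.1]
2. f(s(s(m(p(p(c)), p(p(c)), p(p(c))))), b)  →  f(s(s(c)), b)   [R3 at 1.1.1]
3. f(s(s(c)), b)  →  s(b)   [R5 at ε]

s(b)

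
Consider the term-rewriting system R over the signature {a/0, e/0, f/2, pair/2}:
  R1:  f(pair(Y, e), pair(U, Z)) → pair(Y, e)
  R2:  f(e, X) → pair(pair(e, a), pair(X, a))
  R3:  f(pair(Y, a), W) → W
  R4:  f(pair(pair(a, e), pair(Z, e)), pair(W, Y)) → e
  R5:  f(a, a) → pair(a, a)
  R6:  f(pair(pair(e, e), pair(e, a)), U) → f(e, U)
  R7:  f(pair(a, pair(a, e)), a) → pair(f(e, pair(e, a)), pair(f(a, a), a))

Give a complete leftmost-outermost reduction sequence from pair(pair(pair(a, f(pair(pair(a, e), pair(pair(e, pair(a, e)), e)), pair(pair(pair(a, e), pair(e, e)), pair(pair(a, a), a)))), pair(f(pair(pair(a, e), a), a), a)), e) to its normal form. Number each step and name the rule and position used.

pair(pair(pair(a, e), pair(a, a)), e)

1. pair(pair(pair(a, f(pair(pair(a, e), pair(pair(e, pair(a, e)), e)), pair(pair(pair(a, e), pair(e, e)), pair(pair(a, a), a)))), pair(f(pair(pair(a, e), a), a), a)), e)  →  pair(pair(pair(a, e), pair(f(pair(pair(a, e), a), a), a)), e)   [R4 at 1.1.2]
2. pair(pair(pair(a, e), pair(f(pair(pair(a, e), a), a), a)), e)  →  pair(pair(pair(a, e), pair(a, a)), e)   [R3 at 1.2.1]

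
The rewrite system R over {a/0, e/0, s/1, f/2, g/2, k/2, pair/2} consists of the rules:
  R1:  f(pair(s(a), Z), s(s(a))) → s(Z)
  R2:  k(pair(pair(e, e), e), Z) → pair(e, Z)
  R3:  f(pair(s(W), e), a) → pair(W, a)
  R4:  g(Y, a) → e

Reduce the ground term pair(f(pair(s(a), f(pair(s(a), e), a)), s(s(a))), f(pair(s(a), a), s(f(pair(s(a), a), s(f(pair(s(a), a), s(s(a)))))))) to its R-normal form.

pair(s(pair(a, a)), s(a))

1. pair(f(pair(s(a), f(pair(s(a), e), a)), s(s(a))), f(pair(s(a), a), s(f(pair(s(a), a), s(f(pair(s(a), a), s(s(a))))))))  →  pair(s(f(pair(s(a), e), a)), f(pair(s(a), a), s(f(pair(s(a), a), s(f(pair(s(a), a), s(s(a))))))))   [R1 at 1]
2. pair(s(f(pair(s(a), e), a)), f(pair(s(a), a), s(f(pair(s(a), a), s(f(pair(s(a), a), s(s(a))))))))  →  pair(s(pair(a, a)), f(pair(s(a), a), s(f(pair(s(a), a), s(f(pair(s(a), a), s(s(a))))))))   [R3 at 1.1]
3. pair(s(pair(a, a)), f(pair(s(a), a), s(f(pair(s(a), a), s(f(pair(s(a), a), s(s(a))))))))  →  pair(s(pair(a, a)), f(pair(s(a), a), s(f(pair(s(a), a), s(s(a))))))   [R1 at 2.2.1.2.1]
4. pair(s(pair(a, a)), f(pair(s(a), a), s(f(pair(s(a), a), s(s(a))))))  →  pair(s(pair(a, a)), f(pair(s(a), a), s(s(a))))   [R1 at 2.2.1]
5. pair(s(pair(a, a)), f(pair(s(a), a), s(s(a))))  →  pair(s(pair(a, a)), s(a))   [R1 at 2]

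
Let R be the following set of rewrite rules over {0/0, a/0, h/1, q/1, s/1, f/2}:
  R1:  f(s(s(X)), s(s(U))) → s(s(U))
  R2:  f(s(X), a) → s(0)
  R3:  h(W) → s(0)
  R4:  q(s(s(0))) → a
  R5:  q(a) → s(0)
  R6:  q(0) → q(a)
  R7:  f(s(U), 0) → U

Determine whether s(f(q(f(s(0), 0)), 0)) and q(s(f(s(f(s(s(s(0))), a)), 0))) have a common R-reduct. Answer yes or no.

Reduce t₁ = s(f(q(f(s(0), 0)), 0)):
1. s(f(q(f(s(0), 0)), 0))  →  s(f(q(0), 0))   [R7 at 1.1.1]
2. s(f(q(0), 0))  →  s(f(q(a), 0))   [R6 at 1.1]
3. s(f(q(a), 0))  →  s(f(s(0), 0))   [R5 at 1.1]
4. s(f(s(0), 0))  →  s(0)   [R7 at 1]

Reduce t₂ = q(s(f(s(f(s(s(s(0))), a)), 0))):
1. q(s(f(s(f(s(s(s(0))), a)), 0)))  →  q(s(f(s(s(s(0))), a)))   [R7 at 1.1]
2. q(s(f(s(s(s(0))), a)))  →  q(s(s(0)))   [R2 at 1.1]
3. q(s(s(0)))  →  a   [R4 at ε]

no — NF(t₁) = s(0), NF(t₂) = a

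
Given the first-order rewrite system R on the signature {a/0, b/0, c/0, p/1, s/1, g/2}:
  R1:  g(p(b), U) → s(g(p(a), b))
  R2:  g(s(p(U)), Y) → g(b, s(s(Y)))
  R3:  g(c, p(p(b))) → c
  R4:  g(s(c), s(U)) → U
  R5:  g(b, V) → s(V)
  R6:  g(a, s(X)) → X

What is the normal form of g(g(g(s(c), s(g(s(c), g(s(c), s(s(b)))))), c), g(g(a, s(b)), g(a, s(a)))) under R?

a

1. g(g(g(s(c), s(g(s(c), g(s(c), s(s(b)))))), c), g(g(a, s(b)), g(a, s(a))))  →  g(g(g(s(c), g(s(c), s(s(b)))), c), g(g(a, s(b)), g(a, s(a))))   [R4 at 1.1]
2. g(g(g(s(c), g(s(c), s(s(b)))), c), g(g(a, s(b)), g(a, s(a))))  →  g(g(g(s(c), s(b)), c), g(g(a, s(b)), g(a, s(a))))   [R4 at 1.1.2]
3. g(g(g(s(c), s(b)), c), g(g(a, s(b)), g(a, s(a))))  →  g(g(b, c), g(g(a, s(b)), g(a, s(a))))   [R4 at 1.1]
4. g(g(b, c), g(g(a, s(b)), g(a, s(a))))  →  g(s(c), g(g(a, s(b)), g(a, s(a))))   [R5 at 1]
5. g(s(c), g(g(a, s(b)), g(a, s(a))))  →  g(s(c), g(b, g(a, s(a))))   [R6 at 2.1]
6. g(s(c), g(b, g(a, s(a))))  →  g(s(c), s(g(a, s(a))))   [R5 at 2]
7. g(s(c), s(g(a, s(a))))  →  g(a, s(a))   [R4 at ε]
8. g(a, s(a))  →  a   [R6 at ε]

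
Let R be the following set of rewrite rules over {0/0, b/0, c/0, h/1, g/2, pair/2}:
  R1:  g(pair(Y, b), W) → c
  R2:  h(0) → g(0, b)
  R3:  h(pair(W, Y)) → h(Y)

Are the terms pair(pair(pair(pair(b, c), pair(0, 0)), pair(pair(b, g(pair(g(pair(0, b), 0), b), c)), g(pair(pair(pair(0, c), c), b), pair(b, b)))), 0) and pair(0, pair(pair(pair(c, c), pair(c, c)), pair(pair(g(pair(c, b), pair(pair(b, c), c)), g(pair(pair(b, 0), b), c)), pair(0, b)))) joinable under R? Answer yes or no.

Reduce t₁ = pair(pair(pair(pair(b, c), pair(0, 0)), pair(pair(b, g(pair(g(pair(0, b), 0), b), c)), g(pair(pair(pair(0, c), c), b), pair(b, b)))), 0):
1. pair(pair(pair(pair(b, c), pair(0, 0)), pair(pair(b, g(pair(g(pair(0, b), 0), b), c)), g(pair(pair(pair(0, c), c), b), pair(b, b)))), 0)  →  pair(pair(pair(pair(b, c), pair(0, 0)), pair(pair(b, c), g(pair(pair(pair(0, c), c), b), pair(b, b)))), 0)   [R1 at 1.2.1.2]
2. pair(pair(pair(pair(b, c), pair(0, 0)), pair(pair(b, c), g(pair(pair(pair(0, c), c), b), pair(b, b)))), 0)  →  pair(pair(pair(pair(b, c), pair(0, 0)), pair(pair(b, c), c)), 0)   [R1 at 1.2.2]

Reduce t₂ = pair(0, pair(pair(pair(c, c), pair(c, c)), pair(pair(g(pair(c, b), pair(pair(b, c), c)), g(pair(pair(b, 0), b), c)), pair(0, b)))):
1. pair(0, pair(pair(pair(c, c), pair(c, c)), pair(pair(g(pair(c, b), pair(pair(b, c), c)), g(pair(pair(b, 0), b), c)), pair(0, b))))  →  pair(0, pair(pair(pair(c, c), pair(c, c)), pair(pair(c, g(pair(pair(b, 0), b), c)), pair(0, b))))   [R1 at 2.2.1.1]
2. pair(0, pair(pair(pair(c, c), pair(c, c)), pair(pair(c, g(pair(pair(b, 0), b), c)), pair(0, b))))  →  pair(0, pair(pair(pair(c, c), pair(c, c)), pair(pair(c, c), pair(0, b))))   [R1 at 2.2.1.2]

no — NF(t₁) = pair(pair(pair(pair(b, c), pair(0, 0)), pair(pair(b, c), c)), 0), NF(t₂) = pair(0, pair(pair(pair(c, c), pair(c, c)), pair(pair(c, c), pair(0, b))))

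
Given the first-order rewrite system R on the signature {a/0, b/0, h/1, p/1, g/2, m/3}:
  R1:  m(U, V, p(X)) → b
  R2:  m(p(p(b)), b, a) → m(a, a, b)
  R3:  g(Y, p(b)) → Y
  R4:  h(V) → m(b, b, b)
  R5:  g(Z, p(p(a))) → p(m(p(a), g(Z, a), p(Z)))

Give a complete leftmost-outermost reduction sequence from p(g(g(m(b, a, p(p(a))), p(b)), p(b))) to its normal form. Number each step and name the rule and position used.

p(b)

1. p(g(g(m(b, a, p(p(a))), p(b)), p(b)))  →  p(g(m(b, a, p(p(a))), p(b)))   [R3 at 1]
2. p(g(m(b, a, p(p(a))), p(b)))  →  p(m(b, a, p(p(a))))   [R3 at 1]
3. p(m(b, a, p(p(a))))  →  p(b)   [R1 at 1]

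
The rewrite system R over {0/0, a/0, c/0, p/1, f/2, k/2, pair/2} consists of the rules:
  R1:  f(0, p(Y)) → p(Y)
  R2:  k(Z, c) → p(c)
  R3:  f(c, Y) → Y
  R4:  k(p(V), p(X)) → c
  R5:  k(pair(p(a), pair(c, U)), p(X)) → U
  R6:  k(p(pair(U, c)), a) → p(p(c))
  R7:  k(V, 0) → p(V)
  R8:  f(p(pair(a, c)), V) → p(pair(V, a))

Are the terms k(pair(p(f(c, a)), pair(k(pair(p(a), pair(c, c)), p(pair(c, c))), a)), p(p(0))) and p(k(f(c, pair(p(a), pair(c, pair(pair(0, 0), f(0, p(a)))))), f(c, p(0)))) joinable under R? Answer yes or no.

no — NF(t₁) = a, NF(t₂) = p(pair(pair(0, 0), p(a)))

Reduce t₁ = k(pair(p(f(c, a)), pair(k(pair(p(a), pair(c, c)), p(pair(c, c))), a)), p(p(0))):
1. k(pair(p(f(c, a)), pair(k(pair(p(a), pair(c, c)), p(pair(c, c))), a)), p(p(0)))  →  k(pair(p(a), pair(k(pair(p(a), pair(c, c)), p(pair(c, c))), a)), p(p(0)))   [R3 at 1.1.1]
2. k(pair(p(a), pair(k(pair(p(a), pair(c, c)), p(pair(c, c))), a)), p(p(0)))  →  k(pair(p(a), pair(c, a)), p(p(0)))   [R5 at 1.2.1]
3. k(pair(p(a), pair(c, a)), p(p(0)))  →  a   [R5 at ε]

Reduce t₂ = p(k(f(c, pair(p(a), pair(c, pair(pair(0, 0), f(0, p(a)))))), f(c, p(0)))):
1. p(k(f(c, pair(p(a), pair(c, pair(pair(0, 0), f(0, p(a)))))), f(c, p(0))))  →  p(k(pair(p(a), pair(c, pair(pair(0, 0), f(0, p(a))))), f(c, p(0))))   [R3 at 1.1]
2. p(k(pair(p(a), pair(c, pair(pair(0, 0), f(0, p(a))))), f(c, p(0))))  →  p(k(pair(p(a), pair(c, pair(pair(0, 0), p(a)))), f(c, p(0))))   [R1 at 1.1.2.2.2]
3. p(k(pair(p(a), pair(c, pair(pair(0, 0), p(a)))), f(c, p(0))))  →  p(k(pair(p(a), pair(c, pair(pair(0, 0), p(a)))), p(0)))   [R3 at 1.2]
4. p(k(pair(p(a), pair(c, pair(pair(0, 0), p(a)))), p(0)))  →  p(pair(pair(0, 0), p(a)))   [R5 at 1]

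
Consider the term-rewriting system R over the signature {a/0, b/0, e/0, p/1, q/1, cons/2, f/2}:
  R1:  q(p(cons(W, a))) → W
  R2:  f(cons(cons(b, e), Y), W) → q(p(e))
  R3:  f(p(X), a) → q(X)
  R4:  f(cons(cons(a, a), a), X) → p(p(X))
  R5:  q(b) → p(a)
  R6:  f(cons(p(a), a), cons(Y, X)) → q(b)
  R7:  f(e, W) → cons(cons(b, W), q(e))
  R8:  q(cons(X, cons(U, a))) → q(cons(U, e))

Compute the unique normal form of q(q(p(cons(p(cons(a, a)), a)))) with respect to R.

1. q(q(p(cons(p(cons(a, a)), a))))  →  q(p(cons(a, a)))   [R1 at 1]
2. q(p(cons(a, a)))  →  a   [R1 at ε]

a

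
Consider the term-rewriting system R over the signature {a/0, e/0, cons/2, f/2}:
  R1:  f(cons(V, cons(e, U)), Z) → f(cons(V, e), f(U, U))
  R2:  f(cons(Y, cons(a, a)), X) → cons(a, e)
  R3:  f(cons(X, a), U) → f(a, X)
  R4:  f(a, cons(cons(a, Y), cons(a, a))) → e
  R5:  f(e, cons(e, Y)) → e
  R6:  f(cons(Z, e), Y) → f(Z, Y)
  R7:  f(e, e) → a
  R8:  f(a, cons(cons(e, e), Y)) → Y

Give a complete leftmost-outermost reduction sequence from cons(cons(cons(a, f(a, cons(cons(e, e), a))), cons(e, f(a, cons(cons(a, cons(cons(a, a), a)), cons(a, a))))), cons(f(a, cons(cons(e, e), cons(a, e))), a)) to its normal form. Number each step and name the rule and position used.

1. cons(cons(cons(a, f(a, cons(cons(e, e), a))), cons(e, f(a, cons(cons(a, cons(cons(a, a), a)), cons(a, a))))), cons(f(a, cons(cons(e, e), cons(a, e))), a))  →  cons(cons(cons(a, a), cons(e, f(a, cons(cons(a, cons(cons(a, a), a)), cons(a, a))))), cons(f(a, cons(cons(e, e), cons(a, e))), a))   [R8 at 1.1.2]
2. cons(cons(cons(a, a), cons(e, f(a, cons(cons(a, cons(cons(a, a), a)), cons(a, a))))), cons(f(a, cons(cons(e, e), cons(a, e))), a))  →  cons(cons(cons(a, a), cons(e, e)), cons(f(a, cons(cons(e, e), cons(a, e))), a))   [R4 at 1.2.2]
3. cons(cons(cons(a, a), cons(e, e)), cons(f(a, cons(cons(e, e), cons(a, e))), a))  →  cons(cons(cons(a, a), cons(e, e)), cons(cons(a, e), a))   [R8 at 2.1]

cons(cons(cons(a, a), cons(e, e)), cons(cons(a, e), a))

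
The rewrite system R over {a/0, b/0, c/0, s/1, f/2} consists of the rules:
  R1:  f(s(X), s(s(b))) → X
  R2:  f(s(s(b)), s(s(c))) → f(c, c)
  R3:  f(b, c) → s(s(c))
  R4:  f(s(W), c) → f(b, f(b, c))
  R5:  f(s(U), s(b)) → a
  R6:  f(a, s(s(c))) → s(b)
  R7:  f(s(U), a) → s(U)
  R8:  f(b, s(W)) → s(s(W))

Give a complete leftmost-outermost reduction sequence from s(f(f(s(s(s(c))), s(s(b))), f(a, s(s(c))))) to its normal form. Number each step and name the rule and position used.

s(a)

1. s(f(f(s(s(s(c))), s(s(b))), f(a, s(s(c)))))  →  s(f(s(s(c)), f(a, s(s(c)))))   [R1 at 1.1]
2. s(f(s(s(c)), f(a, s(s(c)))))  →  s(f(s(s(c)), s(b)))   [R6 at 1.2]
3. s(f(s(s(c)), s(b)))  →  s(a)   [R5 at 1]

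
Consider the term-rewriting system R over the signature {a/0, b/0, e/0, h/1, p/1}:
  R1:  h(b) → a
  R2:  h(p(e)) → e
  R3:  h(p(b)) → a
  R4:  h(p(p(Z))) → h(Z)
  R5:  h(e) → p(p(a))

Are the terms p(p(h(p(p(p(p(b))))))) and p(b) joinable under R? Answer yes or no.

no — NF(t₁) = p(p(a)), NF(t₂) = p(b)

Reduce t₁ = p(p(h(p(p(p(p(b))))))):
1. p(p(h(p(p(p(p(b)))))))  →  p(p(h(p(p(b)))))   [R4 at 1.1]
2. p(p(h(p(p(b)))))  →  p(p(h(b)))   [R4 at 1.1]
3. p(p(h(b)))  →  p(p(a))   [R1 at 1.1]

Reduce t₂ = p(b):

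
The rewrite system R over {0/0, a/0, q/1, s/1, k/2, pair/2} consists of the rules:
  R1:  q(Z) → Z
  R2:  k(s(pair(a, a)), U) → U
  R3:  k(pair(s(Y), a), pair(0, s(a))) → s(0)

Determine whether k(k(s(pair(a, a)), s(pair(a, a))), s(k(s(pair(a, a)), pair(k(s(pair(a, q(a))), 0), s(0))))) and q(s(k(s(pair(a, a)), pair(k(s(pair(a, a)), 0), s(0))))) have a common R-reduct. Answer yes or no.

yes — NF(t₁) = s(pair(0, s(0))), NF(t₂) = s(pair(0, s(0)))

Reduce t₁ = k(k(s(pair(a, a)), s(pair(a, a))), s(k(s(pair(a, a)), pair(k(s(pair(a, q(a))), 0), s(0))))):
1. k(k(s(pair(a, a)), s(pair(a, a))), s(k(s(pair(a, a)), pair(k(s(pair(a, q(a))), 0), s(0)))))  →  k(s(pair(a, a)), s(k(s(pair(a, a)), pair(k(s(pair(a, q(a))), 0), s(0)))))   [R2 at 1]
2. k(s(pair(a, a)), s(k(s(pair(a, a)), pair(k(s(pair(a, q(a))), 0), s(0)))))  →  s(k(s(pair(a, a)), pair(k(s(pair(a, q(a))), 0), s(0))))   [R2 at ε]
3. s(k(s(pair(a, a)), pair(k(s(pair(a, q(a))), 0), s(0))))  →  s(pair(k(s(pair(a, q(a))), 0), s(0)))   [R2 at 1]
4. s(pair(k(s(pair(a, q(a))), 0), s(0)))  →  s(pair(k(s(pair(a, a)), 0), s(0)))   [R1 at 1.1.1.1.2]
5. s(pair(k(s(pair(a, a)), 0), s(0)))  →  s(pair(0, s(0)))   [R2 at 1.1]

Reduce t₂ = q(s(k(s(pair(a, a)), pair(k(s(pair(a, a)), 0), s(0))))):
1. q(s(k(s(pair(a, a)), pair(k(s(pair(a, a)), 0), s(0)))))  →  s(k(s(pair(a, a)), pair(k(s(pair(a, a)), 0), s(0))))   [R1 at ε]
2. s(k(s(pair(a, a)), pair(k(s(pair(a, a)), 0), s(0))))  →  s(pair(k(s(pair(a, a)), 0), s(0)))   [R2 at 1]
3. s(pair(k(s(pair(a, a)), 0), s(0)))  →  s(pair(0, s(0)))   [R2 at 1.1]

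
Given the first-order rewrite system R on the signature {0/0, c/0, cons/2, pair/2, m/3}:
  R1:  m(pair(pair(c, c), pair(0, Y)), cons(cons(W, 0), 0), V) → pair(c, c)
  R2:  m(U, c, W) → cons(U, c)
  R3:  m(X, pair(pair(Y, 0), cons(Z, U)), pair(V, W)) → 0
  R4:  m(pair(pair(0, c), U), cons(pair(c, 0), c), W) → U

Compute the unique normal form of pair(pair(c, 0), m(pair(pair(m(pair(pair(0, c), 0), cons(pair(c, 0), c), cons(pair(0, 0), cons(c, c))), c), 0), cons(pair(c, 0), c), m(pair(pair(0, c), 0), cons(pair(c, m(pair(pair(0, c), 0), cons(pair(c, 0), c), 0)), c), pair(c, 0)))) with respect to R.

pair(pair(c, 0), 0)

1. pair(pair(c, 0), m(pair(pair(m(pair(pair(0, c), 0), cons(pair(c, 0), c), cons(pair(0, 0), cons(c, c))), c), 0), cons(pair(c, 0), c), m(pair(pair(0, c), 0), cons(pair(c, m(pair(pair(0, c), 0), cons(pair(c, 0), c), 0)), c), pair(c, 0))))  →  pair(pair(c, 0), m(pair(pair(0, c), 0), cons(pair(c, 0), c), m(pair(pair(0, c), 0), cons(pair(c, m(pair(pair(0, c), 0), cons(pair(c, 0), c), 0)), c), pair(c, 0))))   [R4 at 2.1.1.1]
2. pair(pair(c, 0), m(pair(pair(0, c), 0), cons(pair(c, 0), c), m(pair(pair(0, c), 0), cons(pair(c, m(pair(pair(0, c), 0), cons(pair(c, 0), c), 0)), c), pair(c, 0))))  →  pair(pair(c, 0), 0)   [R4 at 2]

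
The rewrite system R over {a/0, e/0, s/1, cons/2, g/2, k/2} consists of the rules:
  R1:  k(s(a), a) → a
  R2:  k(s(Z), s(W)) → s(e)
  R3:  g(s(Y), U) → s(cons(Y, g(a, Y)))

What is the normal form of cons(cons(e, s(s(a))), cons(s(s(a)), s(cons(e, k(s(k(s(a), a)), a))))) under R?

cons(cons(e, s(s(a))), cons(s(s(a)), s(cons(e, a))))

1. cons(cons(e, s(s(a))), cons(s(s(a)), s(cons(e, k(s(k(s(a), a)), a)))))  →  cons(cons(e, s(s(a))), cons(s(s(a)), s(cons(e, k(s(a), a)))))   [R1 at 2.2.1.2.1.1]
2. cons(cons(e, s(s(a))), cons(s(s(a)), s(cons(e, k(s(a), a)))))  →  cons(cons(e, s(s(a))), cons(s(s(a)), s(cons(e, a))))   [R1 at 2.2.1.2]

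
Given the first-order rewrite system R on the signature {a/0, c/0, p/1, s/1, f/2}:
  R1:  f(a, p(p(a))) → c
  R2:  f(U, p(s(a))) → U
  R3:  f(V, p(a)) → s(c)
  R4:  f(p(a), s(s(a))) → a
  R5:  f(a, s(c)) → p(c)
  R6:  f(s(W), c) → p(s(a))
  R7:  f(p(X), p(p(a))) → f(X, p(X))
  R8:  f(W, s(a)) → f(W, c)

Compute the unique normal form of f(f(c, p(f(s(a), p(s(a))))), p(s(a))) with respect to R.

1. f(f(c, p(f(s(a), p(s(a))))), p(s(a)))  →  f(c, p(f(s(a), p(s(a)))))   [R2 at ε]
2. f(c, p(f(s(a), p(s(a)))))  →  f(c, p(s(a)))   [R2 at 2.1]
3. f(c, p(s(a)))  →  c   [R2 at ε]

c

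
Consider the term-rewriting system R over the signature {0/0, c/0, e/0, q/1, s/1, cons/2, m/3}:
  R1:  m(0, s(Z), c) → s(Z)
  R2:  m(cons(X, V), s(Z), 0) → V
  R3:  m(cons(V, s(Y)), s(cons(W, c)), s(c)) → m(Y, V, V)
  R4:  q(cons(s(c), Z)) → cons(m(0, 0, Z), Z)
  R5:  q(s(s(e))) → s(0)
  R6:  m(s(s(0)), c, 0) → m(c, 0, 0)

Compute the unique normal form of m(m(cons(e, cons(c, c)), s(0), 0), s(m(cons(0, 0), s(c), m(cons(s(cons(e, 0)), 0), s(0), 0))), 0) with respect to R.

c

1. m(m(cons(e, cons(c, c)), s(0), 0), s(m(cons(0, 0), s(c), m(cons(s(cons(e, 0)), 0), s(0), 0))), 0)  →  m(cons(c, c), s(m(cons(0, 0), s(c), m(cons(s(cons(e, 0)), 0), s(0), 0))), 0)   [R2 at 1]
2. m(cons(c, c), s(m(cons(0, 0), s(c), m(cons(s(cons(e, 0)), 0), s(0), 0))), 0)  →  c   [R2 at ε]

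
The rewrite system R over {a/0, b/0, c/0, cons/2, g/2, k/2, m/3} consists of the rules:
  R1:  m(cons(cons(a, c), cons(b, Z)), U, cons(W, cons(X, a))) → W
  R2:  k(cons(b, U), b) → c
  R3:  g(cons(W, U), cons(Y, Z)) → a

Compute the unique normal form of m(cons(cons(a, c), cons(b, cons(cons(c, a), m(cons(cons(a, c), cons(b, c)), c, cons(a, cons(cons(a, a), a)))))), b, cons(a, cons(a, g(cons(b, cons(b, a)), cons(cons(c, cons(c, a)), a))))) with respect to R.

1. m(cons(cons(a, c), cons(b, cons(cons(c, a), m(cons(cons(a, c), cons(b, c)), c, cons(a, cons(cons(a, a), a)))))), b, cons(a, cons(a, g(cons(b, cons(b, a)), cons(cons(c, cons(c, a)), a)))))  →  m(cons(cons(a, c), cons(b, cons(cons(c, a), a))), b, cons(a, cons(a, g(cons(b, cons(b, a)), cons(cons(c, cons(c, a)), a)))))   [R1 at 1.2.2.2]
2. m(cons(cons(a, c), cons(b, cons(cons(c, a), a))), b, cons(a, cons(a, g(cons(b, cons(b, a)), cons(cons(c, cons(c, a)), a)))))  →  m(cons(cons(a, c), cons(b, cons(cons(c, a), a))), b, cons(a, cons(a, a)))   [R3 at 3.2.2]
3. m(cons(cons(a, c), cons(b, cons(cons(c, a), a))), b, cons(a, cons(a, a)))  →  a   [R1 at ε]

a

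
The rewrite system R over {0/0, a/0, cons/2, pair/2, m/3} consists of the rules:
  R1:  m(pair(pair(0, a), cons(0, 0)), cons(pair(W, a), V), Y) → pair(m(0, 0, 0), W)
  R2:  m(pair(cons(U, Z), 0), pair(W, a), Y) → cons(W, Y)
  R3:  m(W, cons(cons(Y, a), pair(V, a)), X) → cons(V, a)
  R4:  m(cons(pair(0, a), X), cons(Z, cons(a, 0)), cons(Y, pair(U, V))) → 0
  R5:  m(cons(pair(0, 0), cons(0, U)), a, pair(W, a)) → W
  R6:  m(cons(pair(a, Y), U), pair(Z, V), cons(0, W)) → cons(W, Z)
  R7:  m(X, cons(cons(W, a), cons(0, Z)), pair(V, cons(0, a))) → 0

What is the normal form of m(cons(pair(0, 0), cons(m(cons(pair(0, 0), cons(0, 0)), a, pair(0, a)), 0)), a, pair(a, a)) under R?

a

1. m(cons(pair(0, 0), cons(m(cons(pair(0, 0), cons(0, 0)), a, pair(0, a)), 0)), a, pair(a, a))  →  m(cons(pair(0, 0), cons(0, 0)), a, pair(a, a))   [R5 at 1.2.1]
2. m(cons(pair(0, 0), cons(0, 0)), a, pair(a, a))  →  a   [R5 at ε]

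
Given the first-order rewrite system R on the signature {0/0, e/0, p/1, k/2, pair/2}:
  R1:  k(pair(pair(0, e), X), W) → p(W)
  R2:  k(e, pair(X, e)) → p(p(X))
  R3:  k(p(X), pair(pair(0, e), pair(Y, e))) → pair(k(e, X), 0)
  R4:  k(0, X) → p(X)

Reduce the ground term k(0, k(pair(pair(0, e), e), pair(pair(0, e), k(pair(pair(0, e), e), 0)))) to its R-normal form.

p(p(pair(pair(0, e), p(0))))

1. k(0, k(pair(pair(0, e), e), pair(pair(0, e), k(pair(pair(0, e), e), 0))))  →  p(k(pair(pair(0, e), e), pair(pair(0, e), k(pair(pair(0, e), e), 0))))   [R4 at ε]
2. p(k(pair(pair(0, e), e), pair(pair(0, e), k(pair(pair(0, e), e), 0))))  →  p(p(pair(pair(0, e), k(pair(pair(0, e), e), 0))))   [R1 at 1]
3. p(p(pair(pair(0, e), k(pair(pair(0, e), e), 0))))  →  p(p(pair(pair(0, e), p(0))))   [R1 at 1.1.2]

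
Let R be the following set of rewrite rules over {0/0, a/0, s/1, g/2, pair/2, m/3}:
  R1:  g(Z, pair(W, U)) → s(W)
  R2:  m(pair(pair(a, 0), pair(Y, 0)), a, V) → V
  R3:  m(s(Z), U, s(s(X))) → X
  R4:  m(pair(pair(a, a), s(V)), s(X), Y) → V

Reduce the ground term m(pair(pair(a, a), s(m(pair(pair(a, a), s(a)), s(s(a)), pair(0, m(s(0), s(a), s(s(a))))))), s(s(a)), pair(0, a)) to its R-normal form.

1. m(pair(pair(a, a), s(m(pair(pair(a, a), s(a)), s(s(a)), pair(0, m(s(0), s(a), s(s(a))))))), s(s(a)), pair(0, a))  →  m(pair(pair(a, a), s(a)), s(s(a)), pair(0, m(s(0), s(a), s(s(a)))))   [R4 at ε]
2. m(pair(pair(a, a), s(a)), s(s(a)), pair(0, m(s(0), s(a), s(s(a)))))  →  a   [R4 at ε]

a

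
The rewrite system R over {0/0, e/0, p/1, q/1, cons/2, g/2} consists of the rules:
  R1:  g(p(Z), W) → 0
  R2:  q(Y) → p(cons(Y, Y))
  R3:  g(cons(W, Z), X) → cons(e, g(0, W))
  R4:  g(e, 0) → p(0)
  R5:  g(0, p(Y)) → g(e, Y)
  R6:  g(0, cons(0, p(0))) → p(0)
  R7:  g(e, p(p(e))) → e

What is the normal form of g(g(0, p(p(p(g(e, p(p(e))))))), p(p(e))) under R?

e

1. g(g(0, p(p(p(g(e, p(p(e))))))), p(p(e)))  →  g(g(e, p(p(g(e, p(p(e)))))), p(p(e)))   [R5 at 1]
2. g(g(e, p(p(g(e, p(p(e)))))), p(p(e)))  →  g(g(e, p(p(e))), p(p(e)))   [R7 at 1.2.1.1]
3. g(g(e, p(p(e))), p(p(e)))  →  g(e, p(p(e)))   [R7 at 1]
4. g(e, p(p(e)))  →  e   [R7 at ε]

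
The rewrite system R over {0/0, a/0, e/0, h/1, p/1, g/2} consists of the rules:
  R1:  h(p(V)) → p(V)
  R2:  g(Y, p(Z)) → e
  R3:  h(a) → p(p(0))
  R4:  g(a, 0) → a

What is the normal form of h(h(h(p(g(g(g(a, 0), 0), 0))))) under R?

1. h(h(h(p(g(g(g(a, 0), 0), 0)))))  →  h(h(p(g(g(g(a, 0), 0), 0))))   [R1 at 1.1]
2. h(h(p(g(g(g(a, 0), 0), 0))))  →  h(p(g(g(g(a, 0), 0), 0)))   [R1 at 1]
3. h(p(g(g(g(a, 0), 0), 0)))  →  p(g(g(g(a, 0), 0), 0))   [R1 at ε]
4. p(g(g(g(a, 0), 0), 0))  →  p(g(g(a, 0), 0))   [R4 at 1.1.1]
5. p(g(g(a, 0), 0))  →  p(g(a, 0))   [R4 at 1.1]
6. p(g(a, 0))  →  p(a)   [R4 at 1]

p(a)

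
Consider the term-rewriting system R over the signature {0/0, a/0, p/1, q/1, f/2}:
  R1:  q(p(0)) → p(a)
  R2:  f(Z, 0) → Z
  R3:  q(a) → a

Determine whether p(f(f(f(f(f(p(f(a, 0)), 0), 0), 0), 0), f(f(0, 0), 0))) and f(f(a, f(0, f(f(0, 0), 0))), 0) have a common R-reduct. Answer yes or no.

Reduce t₁ = p(f(f(f(f(f(p(f(a, 0)), 0), 0), 0), 0), f(f(0, 0), 0))):
1. p(f(f(f(f(f(p(f(a, 0)), 0), 0), 0), 0), f(f(0, 0), 0)))  →  p(f(f(f(f(p(f(a, 0)), 0), 0), 0), f(f(0, 0), 0)))   [R2 at 1.1]
2. p(f(f(f(f(p(f(a, 0)), 0), 0), 0), f(f(0, 0), 0)))  →  p(f(f(f(p(f(a, 0)), 0), 0), f(f(0, 0), 0)))   [R2 at 1.1]
3. p(f(f(f(p(f(a, 0)), 0), 0), f(f(0, 0), 0)))  →  p(f(f(p(f(a, 0)), 0), f(f(0, 0), 0)))   [R2 at 1.1]
4. p(f(f(p(f(a, 0)), 0), f(f(0, 0), 0)))  →  p(f(p(f(a, 0)), f(f(0, 0), 0)))   [R2 at 1.1]
5. p(f(p(f(a, 0)), f(f(0, 0), 0)))  →  p(f(p(a), f(f(0, 0), 0)))   [R2 at 1.1.1]
6. p(f(p(a), f(f(0, 0), 0)))  →  p(f(p(a), f(0, 0)))   [R2 at 1.2]
7. p(f(p(a), f(0, 0)))  →  p(f(p(a), 0))   [R2 at 1.2]
8. p(f(p(a), 0))  →  p(p(a))   [R2 at 1]

Reduce t₂ = f(f(a, f(0, f(f(0, 0), 0))), 0):
1. f(f(a, f(0, f(f(0, 0), 0))), 0)  →  f(a, f(0, f(f(0, 0), 0)))   [R2 at ε]
2. f(a, f(0, f(f(0, 0), 0)))  →  f(a, f(0, f(0, 0)))   [R2 at 2.2]
3. f(a, f(0, f(0, 0)))  →  f(a, f(0, 0))   [R2 at 2.2]
4. f(a, f(0, 0))  →  f(a, 0)   [R2 at 2]
5. f(a, 0)  →  a   [R2 at ε]

no — NF(t₁) = p(p(a)), NF(t₂) = a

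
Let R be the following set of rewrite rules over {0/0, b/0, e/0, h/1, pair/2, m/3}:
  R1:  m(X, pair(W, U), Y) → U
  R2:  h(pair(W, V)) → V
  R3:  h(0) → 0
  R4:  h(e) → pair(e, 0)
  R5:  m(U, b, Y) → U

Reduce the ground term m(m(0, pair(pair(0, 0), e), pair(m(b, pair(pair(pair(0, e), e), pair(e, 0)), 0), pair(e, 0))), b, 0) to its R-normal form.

1. m(m(0, pair(pair(0, 0), e), pair(m(b, pair(pair(pair(0, e), e), pair(e, 0)), 0), pair(e, 0))), b, 0)  →  m(0, pair(pair(0, 0), e), pair(m(b, pair(pair(pair(0, e), e), pair(e, 0)), 0), pair(e, 0)))   [R5 at ε]
2. m(0, pair(pair(0, 0), e), pair(m(b, pair(pair(pair(0, e), e), pair(e, 0)), 0), pair(e, 0)))  →  e   [R1 at ε]

e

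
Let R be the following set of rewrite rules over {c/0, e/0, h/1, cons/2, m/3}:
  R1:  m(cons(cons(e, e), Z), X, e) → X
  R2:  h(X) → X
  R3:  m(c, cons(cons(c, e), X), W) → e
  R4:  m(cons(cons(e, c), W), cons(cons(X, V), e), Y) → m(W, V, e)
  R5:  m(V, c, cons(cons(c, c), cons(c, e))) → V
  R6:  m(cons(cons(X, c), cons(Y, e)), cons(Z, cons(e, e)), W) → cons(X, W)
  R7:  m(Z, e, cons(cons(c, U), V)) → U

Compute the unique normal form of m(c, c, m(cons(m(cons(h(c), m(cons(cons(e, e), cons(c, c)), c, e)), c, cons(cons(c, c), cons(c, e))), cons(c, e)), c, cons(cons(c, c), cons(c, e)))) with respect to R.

1. m(c, c, m(cons(m(cons(h(c), m(cons(cons(e, e), cons(c, c)), c, e)), c, cons(cons(c, c), cons(c, e))), cons(c, e)), c, cons(cons(c, c), cons(c, e))))  →  m(c, c, cons(m(cons(h(c), m(cons(cons(e, e), cons(c, c)), c, e)), c, cons(cons(c, c), cons(c, e))), cons(c, e)))   [R5 at 3]
2. m(c, c, cons(m(cons(h(c), m(cons(cons(e, e), cons(c, c)), c, e)), c, cons(cons(c, c), cons(c, e))), cons(c, e)))  →  m(c, c, cons(cons(h(c), m(cons(cons(e, e), cons(c, c)), c, e)), cons(c, e)))   [R5 at 3.1]
3. m(c, c, cons(cons(h(c), m(cons(cons(e, e), cons(c, c)), c, e)), cons(c, e)))  →  m(c, c, cons(cons(c, m(cons(cons(e, e), cons(c, c)), c, e)), cons(c, e)))   [R2 at 3.1.1]
4. m(c, c, cons(cons(c, m(cons(cons(e, e), cons(c, c)), c, e)), cons(c, e)))  →  m(c, c, cons(cons(c, c), cons(c, e)))   [R1 at 3.1.2]
5. m(c, c, cons(cons(c, c), cons(c, e)))  →  c   [R5 at ε]

c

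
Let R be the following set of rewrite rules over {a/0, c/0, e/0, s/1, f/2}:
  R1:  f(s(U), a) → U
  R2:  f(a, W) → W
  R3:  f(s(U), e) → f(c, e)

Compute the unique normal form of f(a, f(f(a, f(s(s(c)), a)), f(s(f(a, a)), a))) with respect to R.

c

1. f(a, f(f(a, f(s(s(c)), a)), f(s(f(a, a)), a)))  →  f(f(a, f(s(s(c)), a)), f(s(f(a, a)), a))   [R2 at ε]
2. f(f(a, f(s(s(c)), a)), f(s(f(a, a)), a))  →  f(f(s(s(c)), a), f(s(f(a, a)), a))   [R2 at 1]
3. f(f(s(s(c)), a), f(s(f(a, a)), a))  →  f(s(c), f(s(f(a, a)), a))   [R1 at 1]
4. f(s(c), f(s(f(a, a)), a))  →  f(s(c), f(a, a))   [R1 at 2]
5. f(s(c), f(a, a))  →  f(s(c), a)   [R2 at 2]
6. f(s(c), a)  →  c   [R1 at ε]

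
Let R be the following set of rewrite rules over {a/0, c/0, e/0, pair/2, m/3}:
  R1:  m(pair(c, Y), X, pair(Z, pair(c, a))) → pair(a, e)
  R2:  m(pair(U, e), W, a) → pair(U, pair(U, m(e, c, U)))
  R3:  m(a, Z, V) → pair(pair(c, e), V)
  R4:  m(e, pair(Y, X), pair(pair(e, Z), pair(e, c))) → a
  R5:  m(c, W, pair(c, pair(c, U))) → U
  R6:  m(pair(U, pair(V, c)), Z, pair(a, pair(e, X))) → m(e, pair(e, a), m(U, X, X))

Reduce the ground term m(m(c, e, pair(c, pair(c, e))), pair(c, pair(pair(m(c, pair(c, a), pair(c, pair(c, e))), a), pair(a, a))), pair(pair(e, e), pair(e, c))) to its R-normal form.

1. m(m(c, e, pair(c, pair(c, e))), pair(c, pair(pair(m(c, pair(c, a), pair(c, pair(c, e))), a), pair(a, a))), pair(pair(e, e), pair(e, c)))  →  m(e, pair(c, pair(pair(m(c, pair(c, a), pair(c, pair(c, e))), a), pair(a, a))), pair(pair(e, e), pair(e, c)))   [R5 at 1]
2. m(e, pair(c, pair(pair(m(c, pair(c, a), pair(c, pair(c, e))), a), pair(a, a))), pair(pair(e, e), pair(e, c)))  →  a   [R4 at ε]

a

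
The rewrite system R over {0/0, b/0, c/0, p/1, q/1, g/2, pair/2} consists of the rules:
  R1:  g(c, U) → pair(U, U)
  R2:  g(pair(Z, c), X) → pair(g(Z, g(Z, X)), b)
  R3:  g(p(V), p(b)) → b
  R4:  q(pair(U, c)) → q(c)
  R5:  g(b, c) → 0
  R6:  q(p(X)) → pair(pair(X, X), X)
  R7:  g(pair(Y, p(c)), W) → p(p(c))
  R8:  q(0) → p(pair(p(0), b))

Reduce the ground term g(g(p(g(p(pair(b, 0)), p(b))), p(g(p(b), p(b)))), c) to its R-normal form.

0

1. g(g(p(g(p(pair(b, 0)), p(b))), p(g(p(b), p(b)))), c)  →  g(g(p(b), p(g(p(b), p(b)))), c)   [R3 at 1.1.1]
2. g(g(p(b), p(g(p(b), p(b)))), c)  →  g(g(p(b), p(b)), c)   [R3 at 1.2.1]
3. g(g(p(b), p(b)), c)  →  g(b, c)   [R3 at 1]
4. g(b, c)  →  0   [R5 at ε]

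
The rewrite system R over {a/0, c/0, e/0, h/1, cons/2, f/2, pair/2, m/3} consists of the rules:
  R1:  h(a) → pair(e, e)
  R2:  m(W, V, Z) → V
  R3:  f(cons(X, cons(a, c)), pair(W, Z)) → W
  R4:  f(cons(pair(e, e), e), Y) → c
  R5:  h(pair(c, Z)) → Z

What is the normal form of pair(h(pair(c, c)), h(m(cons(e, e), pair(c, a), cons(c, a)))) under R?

pair(c, a)

1. pair(h(pair(c, c)), h(m(cons(e, e), pair(c, a), cons(c, a))))  →  pair(c, h(m(cons(e, e), pair(c, a), cons(c, a))))   [R5 at 1]
2. pair(c, h(m(cons(e, e), pair(c, a), cons(c, a))))  →  pair(c, h(pair(c, a)))   [R2 at 2.1]
3. pair(c, h(pair(c, a)))  →  pair(c, a)   [R5 at 2]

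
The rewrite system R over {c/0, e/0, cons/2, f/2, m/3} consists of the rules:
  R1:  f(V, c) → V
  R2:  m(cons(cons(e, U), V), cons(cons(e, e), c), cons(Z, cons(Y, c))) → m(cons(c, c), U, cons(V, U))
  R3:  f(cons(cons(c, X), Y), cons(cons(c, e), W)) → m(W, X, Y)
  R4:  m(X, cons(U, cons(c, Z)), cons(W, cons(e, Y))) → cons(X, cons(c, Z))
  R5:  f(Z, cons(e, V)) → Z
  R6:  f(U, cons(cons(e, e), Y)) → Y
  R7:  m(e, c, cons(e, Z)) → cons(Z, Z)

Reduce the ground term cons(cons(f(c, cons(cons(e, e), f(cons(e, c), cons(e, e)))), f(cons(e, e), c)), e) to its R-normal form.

1. cons(cons(f(c, cons(cons(e, e), f(cons(e, c), cons(e, e)))), f(cons(e, e), c)), e)  →  cons(cons(f(cons(e, c), cons(e, e)), f(cons(e, e), c)), e)   [R6 at 1.1]
2. cons(cons(f(cons(e, c), cons(e, e)), f(cons(e, e), c)), e)  →  cons(cons(cons(e, c), f(cons(e, e), c)), e)   [R5 at 1.1]
3. cons(cons(cons(e, c), f(cons(e, e), c)), e)  →  cons(cons(cons(e, c), cons(e, e)), e)   [R1 at 1.2]

cons(cons(cons(e, c), cons(e, e)), e)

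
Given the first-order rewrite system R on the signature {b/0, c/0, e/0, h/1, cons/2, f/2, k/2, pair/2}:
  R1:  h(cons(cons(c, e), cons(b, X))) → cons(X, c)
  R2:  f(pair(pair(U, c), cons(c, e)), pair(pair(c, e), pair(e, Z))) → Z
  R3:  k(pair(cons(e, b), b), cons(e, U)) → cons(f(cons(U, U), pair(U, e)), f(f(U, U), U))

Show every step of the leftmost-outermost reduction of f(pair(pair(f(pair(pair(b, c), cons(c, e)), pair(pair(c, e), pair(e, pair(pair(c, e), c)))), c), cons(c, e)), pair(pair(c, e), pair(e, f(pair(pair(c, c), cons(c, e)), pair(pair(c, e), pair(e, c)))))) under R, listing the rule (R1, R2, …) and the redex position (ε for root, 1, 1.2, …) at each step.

c

1. f(pair(pair(f(pair(pair(b, c), cons(c, e)), pair(pair(c, e), pair(e, pair(pair(c, e), c)))), c), cons(c, e)), pair(pair(c, e), pair(e, f(pair(pair(c, c), cons(c, e)), pair(pair(c, e), pair(e, c))))))  →  f(pair(pair(c, c), cons(c, e)), pair(pair(c, e), pair(e, c)))   [R2 at ε]
2. f(pair(pair(c, c), cons(c, e)), pair(pair(c, e), pair(e, c)))  →  c   [R2 at ε]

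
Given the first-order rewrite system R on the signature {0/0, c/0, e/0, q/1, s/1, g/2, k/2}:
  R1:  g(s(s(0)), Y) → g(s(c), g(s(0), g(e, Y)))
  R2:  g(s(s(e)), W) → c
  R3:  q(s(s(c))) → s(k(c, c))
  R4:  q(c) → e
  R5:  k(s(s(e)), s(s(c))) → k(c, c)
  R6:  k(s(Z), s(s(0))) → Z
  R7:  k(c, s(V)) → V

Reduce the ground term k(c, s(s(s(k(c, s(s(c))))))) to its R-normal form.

s(s(s(c)))

1. k(c, s(s(s(k(c, s(s(c)))))))  →  s(s(k(c, s(s(c)))))   [R7 at ε]
2. s(s(k(c, s(s(c)))))  →  s(s(s(c)))   [R7 at 1.1]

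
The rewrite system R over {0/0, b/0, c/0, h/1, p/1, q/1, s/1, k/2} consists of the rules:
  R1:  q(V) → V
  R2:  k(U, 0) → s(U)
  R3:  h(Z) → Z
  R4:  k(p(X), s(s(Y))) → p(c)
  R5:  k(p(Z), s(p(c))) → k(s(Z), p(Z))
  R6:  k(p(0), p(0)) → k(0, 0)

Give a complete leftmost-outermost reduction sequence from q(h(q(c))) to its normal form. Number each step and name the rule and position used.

c

1. q(h(q(c)))  →  h(q(c))   [R1 at ε]
2. h(q(c))  →  q(c)   [R3 at ε]
3. q(c)  →  c   [R1 at ε]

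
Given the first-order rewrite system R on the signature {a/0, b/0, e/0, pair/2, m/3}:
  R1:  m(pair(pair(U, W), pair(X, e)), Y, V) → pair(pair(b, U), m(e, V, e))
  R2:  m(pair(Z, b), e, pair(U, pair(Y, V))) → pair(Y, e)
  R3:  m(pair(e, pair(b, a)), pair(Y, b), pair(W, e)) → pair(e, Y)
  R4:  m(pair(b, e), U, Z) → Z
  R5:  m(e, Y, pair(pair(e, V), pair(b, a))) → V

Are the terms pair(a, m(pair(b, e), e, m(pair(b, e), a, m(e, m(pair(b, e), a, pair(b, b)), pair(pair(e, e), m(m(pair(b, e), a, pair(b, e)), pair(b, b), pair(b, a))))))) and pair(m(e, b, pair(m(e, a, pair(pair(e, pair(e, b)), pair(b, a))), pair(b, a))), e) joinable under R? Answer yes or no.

no — NF(t₁) = pair(a, e), NF(t₂) = pair(b, e)

Reduce t₁ = pair(a, m(pair(b, e), e, m(pair(b, e), a, m(e, m(pair(b, e), a, pair(b, b)), pair(pair(e, e), m(m(pair(b, e), a, pair(b, e)), pair(b, b), pair(b, a))))))):
1. pair(a, m(pair(b, e), e, m(pair(b, e), a, m(e, m(pair(b, e), a, pair(b, b)), pair(pair(e, e), m(m(pair(b, e), a, pair(b, e)), pair(b, b), pair(b, a)))))))  →  pair(a, m(pair(b, e), a, m(e, m(pair(b, e), a, pair(b, b)), pair(pair(e, e), m(m(pair(b, e), a, pair(b, e)), pair(b, b), pair(b, a))))))   [R4 at 2]
2. pair(a, m(pair(b, e), a, m(e, m(pair(b, e), a, pair(b, b)), pair(pair(e, e), m(m(pair(b, e), a, pair(b, e)), pair(b, b), pair(b, a))))))  →  pair(a, m(e, m(pair(b, e), a, pair(b, b)), pair(pair(e, e), m(m(pair(b, e), a, pair(b, e)), pair(b, b), pair(b, a)))))   [R4 at 2]
3. pair(a, m(e, m(pair(b, e), a, pair(b, b)), pair(pair(e, e), m(m(pair(b, e), a, pair(b, e)), pair(b, b), pair(b, a)))))  →  pair(a, m(e, pair(b, b), pair(pair(e, e), m(m(pair(b, e), a, pair(b, e)), pair(b, b), pair(b, a)))))   [R4 at 2.2]
4. pair(a, m(e, pair(b, b), pair(pair(e, e), m(m(pair(b, e), a, pair(b, e)), pair(b, b), pair(b, a)))))  →  pair(a, m(e, pair(b, b), pair(pair(e, e), m(pair(b, e), pair(b, b), pair(b, a)))))   [R4 at 2.3.2.1]
5. pair(a, m(e, pair(b, b), pair(pair(e, e), m(pair(b, e), pair(b, b), pair(b, a)))))  →  pair(a, m(e, pair(b, b), pair(pair(e, e), pair(b, a))))   [R4 at 2.3.2]
6. pair(a, m(e, pair(b, b), pair(pair(e, e), pair(b, a))))  →  pair(a, e)   [R5 at 2]

Reduce t₂ = pair(m(e, b, pair(m(e, a, pair(pair(e, pair(e, b)), pair(b, a))), pair(b, a))), e):
1. pair(m(e, b, pair(m(e, a, pair(pair(e, pair(e, b)), pair(b, a))), pair(b, a))), e)  →  pair(m(e, b, pair(pair(e, b), pair(b, a))), e)   [R5 at 1.3.1]
2. pair(m(e, b, pair(pair(e, b), pair(b, a))), e)  →  pair(b, e)   [R5 at 1]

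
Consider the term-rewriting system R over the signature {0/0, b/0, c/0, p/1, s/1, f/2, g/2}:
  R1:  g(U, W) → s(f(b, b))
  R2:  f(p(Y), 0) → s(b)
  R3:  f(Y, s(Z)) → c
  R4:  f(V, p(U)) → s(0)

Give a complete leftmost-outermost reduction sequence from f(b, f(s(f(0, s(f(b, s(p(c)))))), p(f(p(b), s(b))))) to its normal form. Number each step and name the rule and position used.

c

1. f(b, f(s(f(0, s(f(b, s(p(c)))))), p(f(p(b), s(b)))))  →  f(b, s(0))   [R4 at 2]
2. f(b, s(0))  →  c   [R3 at ε]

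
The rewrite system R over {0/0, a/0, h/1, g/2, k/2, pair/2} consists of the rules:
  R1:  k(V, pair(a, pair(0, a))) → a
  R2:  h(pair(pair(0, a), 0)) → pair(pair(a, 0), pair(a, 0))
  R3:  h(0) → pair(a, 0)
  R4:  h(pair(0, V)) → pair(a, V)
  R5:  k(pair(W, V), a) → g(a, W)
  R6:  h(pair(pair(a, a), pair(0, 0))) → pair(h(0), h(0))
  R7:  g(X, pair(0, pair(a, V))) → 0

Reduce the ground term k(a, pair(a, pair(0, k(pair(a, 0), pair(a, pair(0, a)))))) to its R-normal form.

1. k(a, pair(a, pair(0, k(pair(a, 0), pair(a, pair(0, a))))))  →  k(a, pair(a, pair(0, a)))   [R1 at 2.2.2]
2. k(a, pair(a, pair(0, a)))  →  a   [R1 at ε]

a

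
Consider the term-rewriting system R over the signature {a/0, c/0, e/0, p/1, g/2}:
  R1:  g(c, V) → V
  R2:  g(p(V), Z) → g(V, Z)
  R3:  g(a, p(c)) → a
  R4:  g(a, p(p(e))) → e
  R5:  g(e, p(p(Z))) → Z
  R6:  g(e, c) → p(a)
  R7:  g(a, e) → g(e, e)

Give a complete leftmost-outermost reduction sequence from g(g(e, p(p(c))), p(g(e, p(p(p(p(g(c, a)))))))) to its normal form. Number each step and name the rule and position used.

p(p(p(a)))

1. g(g(e, p(p(c))), p(g(e, p(p(p(p(g(c, a))))))))  →  g(c, p(g(e, p(p(p(p(g(c, a))))))))   [R5 at 1]
2. g(c, p(g(e, p(p(p(p(g(c, a))))))))  →  p(g(e, p(p(p(p(g(c, a)))))))   [R1 at ε]
3. p(g(e, p(p(p(p(g(c, a)))))))  →  p(p(p(g(c, a))))   [R5 at 1]
4. p(p(p(g(c, a))))  →  p(p(p(a)))   [R1 at 1.1.1]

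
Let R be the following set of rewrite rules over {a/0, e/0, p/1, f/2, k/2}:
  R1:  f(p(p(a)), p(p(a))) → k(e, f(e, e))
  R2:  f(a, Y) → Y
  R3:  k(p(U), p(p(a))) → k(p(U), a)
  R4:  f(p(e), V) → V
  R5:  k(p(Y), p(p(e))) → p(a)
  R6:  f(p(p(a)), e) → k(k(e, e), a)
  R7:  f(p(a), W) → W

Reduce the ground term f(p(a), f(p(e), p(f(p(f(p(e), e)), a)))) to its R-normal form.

1. f(p(a), f(p(e), p(f(p(f(p(e), e)), a))))  →  f(p(e), p(f(p(f(p(e), e)), a)))   [R7 at ε]
2. f(p(e), p(f(p(f(p(e), e)), a)))  →  p(f(p(f(p(e), e)), a))   [R4 at ε]
3. p(f(p(f(p(e), e)), a))  →  p(f(p(e), a))   [R4 at 1.1.1]
4. p(f(p(e), a))  →  p(a)   [R4 at 1]

p(a)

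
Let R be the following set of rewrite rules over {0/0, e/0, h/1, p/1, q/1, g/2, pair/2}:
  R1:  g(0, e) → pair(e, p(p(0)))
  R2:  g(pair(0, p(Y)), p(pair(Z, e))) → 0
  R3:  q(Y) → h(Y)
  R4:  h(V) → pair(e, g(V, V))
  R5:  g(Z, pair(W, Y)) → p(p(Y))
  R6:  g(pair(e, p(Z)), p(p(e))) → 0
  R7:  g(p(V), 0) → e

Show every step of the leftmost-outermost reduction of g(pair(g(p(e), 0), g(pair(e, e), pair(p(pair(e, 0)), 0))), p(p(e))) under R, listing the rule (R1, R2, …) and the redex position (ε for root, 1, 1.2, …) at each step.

1. g(pair(g(p(e), 0), g(pair(e, e), pair(p(pair(e, 0)), 0))), p(p(e)))  →  g(pair(e, g(pair(e, e), pair(p(pair(e, 0)), 0))), p(p(e)))   [R7 at 1.1]
2. g(pair(e, g(pair(e, e), pair(p(pair(e, 0)), 0))), p(p(e)))  →  g(pair(e, p(p(0))), p(p(e)))   [R5 at 1.2]
3. g(pair(e, p(p(0))), p(p(e)))  →  0   [R6 at ε]

0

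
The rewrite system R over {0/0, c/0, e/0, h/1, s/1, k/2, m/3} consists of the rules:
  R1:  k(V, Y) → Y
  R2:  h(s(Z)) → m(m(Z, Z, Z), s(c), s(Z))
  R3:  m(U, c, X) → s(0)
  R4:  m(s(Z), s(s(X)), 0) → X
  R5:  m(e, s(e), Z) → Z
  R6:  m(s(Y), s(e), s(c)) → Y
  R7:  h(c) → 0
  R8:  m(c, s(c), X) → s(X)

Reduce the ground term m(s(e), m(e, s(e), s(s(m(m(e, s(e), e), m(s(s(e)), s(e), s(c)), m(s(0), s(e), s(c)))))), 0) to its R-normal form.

0

1. m(s(e), m(e, s(e), s(s(m(m(e, s(e), e), m(s(s(e)), s(e), s(c)), m(s(0), s(e), s(c)))))), 0)  →  m(s(e), s(s(m(m(e, s(e), e), m(s(s(e)), s(e), s(c)), m(s(0), s(e), s(c))))), 0)   [R5 at 2]
2. m(s(e), s(s(m(m(e, s(e), e), m(s(s(e)), s(e), s(c)), m(s(0), s(e), s(c))))), 0)  →  m(m(e, s(e), e), m(s(s(e)), s(e), s(c)), m(s(0), s(e), s(c)))   [R4 at ε]
3. m(m(e, s(e), e), m(s(s(e)), s(e), s(c)), m(s(0), s(e), s(c)))  →  m(e, m(s(s(e)), s(e), s(c)), m(s(0), s(e), s(c)))   [R5 at 1]
4. m(e, m(s(s(e)), s(e), s(c)), m(s(0), s(e), s(c)))  →  m(e, s(e), m(s(0), s(e), s(c)))   [R6 at 2]
5. m(e, s(e), m(s(0), s(e), s(c)))  →  m(s(0), s(e), s(c))   [R5 at ε]
6. m(s(0), s(e), s(c))  →  0   [R6 at ε]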